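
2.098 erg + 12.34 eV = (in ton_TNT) 5.014e-17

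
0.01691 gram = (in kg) 1.691e-05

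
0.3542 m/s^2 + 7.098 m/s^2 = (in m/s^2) 7.452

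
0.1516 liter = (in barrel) 0.0009535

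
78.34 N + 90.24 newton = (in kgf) 17.19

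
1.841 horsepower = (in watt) 1373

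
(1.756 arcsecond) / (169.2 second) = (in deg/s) 2.883e-06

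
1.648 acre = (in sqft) 7.179e+04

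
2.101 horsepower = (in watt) 1567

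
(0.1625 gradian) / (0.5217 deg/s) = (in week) 4.635e-07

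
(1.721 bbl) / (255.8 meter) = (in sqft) 0.01151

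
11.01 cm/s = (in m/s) 0.1101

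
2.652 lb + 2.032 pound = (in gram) 2125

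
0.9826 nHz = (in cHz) 9.826e-08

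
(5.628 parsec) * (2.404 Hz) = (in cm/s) 4.175e+19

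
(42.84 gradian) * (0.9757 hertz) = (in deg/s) 37.62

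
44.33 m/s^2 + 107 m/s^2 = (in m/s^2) 151.3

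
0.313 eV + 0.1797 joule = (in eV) 1.122e+18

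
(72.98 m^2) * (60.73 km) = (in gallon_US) 1.171e+09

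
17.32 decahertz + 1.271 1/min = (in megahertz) 0.0001732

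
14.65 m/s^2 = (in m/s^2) 14.65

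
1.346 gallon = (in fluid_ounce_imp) 179.3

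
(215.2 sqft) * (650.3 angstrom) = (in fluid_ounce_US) 0.04396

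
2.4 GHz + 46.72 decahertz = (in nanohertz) 2.4e+18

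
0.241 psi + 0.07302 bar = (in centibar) 8.964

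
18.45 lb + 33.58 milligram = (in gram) 8369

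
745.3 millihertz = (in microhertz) 7.453e+05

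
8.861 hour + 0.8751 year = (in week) 45.68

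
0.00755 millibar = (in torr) 0.005663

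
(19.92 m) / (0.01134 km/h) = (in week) 0.01046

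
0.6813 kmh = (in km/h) 0.6813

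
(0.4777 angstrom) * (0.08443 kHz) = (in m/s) 4.033e-09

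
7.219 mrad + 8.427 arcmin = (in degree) 0.5541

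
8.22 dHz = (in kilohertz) 0.000822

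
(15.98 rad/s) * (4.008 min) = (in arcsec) 7.926e+08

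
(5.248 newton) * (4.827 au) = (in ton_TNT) 905.7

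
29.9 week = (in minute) 3.014e+05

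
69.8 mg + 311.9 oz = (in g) 8842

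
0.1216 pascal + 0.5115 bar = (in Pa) 5.115e+04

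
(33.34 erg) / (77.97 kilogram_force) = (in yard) 4.768e-09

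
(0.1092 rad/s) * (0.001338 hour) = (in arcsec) 1.085e+05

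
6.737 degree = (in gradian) 7.486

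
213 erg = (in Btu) 2.019e-08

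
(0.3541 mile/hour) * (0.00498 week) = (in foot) 1564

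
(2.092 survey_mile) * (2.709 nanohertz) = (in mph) 2.04e-05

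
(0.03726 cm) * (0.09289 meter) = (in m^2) 3.461e-05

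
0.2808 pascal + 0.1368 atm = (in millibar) 138.6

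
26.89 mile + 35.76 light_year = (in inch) 1.332e+19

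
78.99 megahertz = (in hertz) 7.899e+07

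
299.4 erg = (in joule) 2.994e-05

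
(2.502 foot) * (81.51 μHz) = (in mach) 1.826e-07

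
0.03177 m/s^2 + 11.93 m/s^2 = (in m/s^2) 11.96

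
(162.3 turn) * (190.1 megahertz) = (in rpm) 1.851e+12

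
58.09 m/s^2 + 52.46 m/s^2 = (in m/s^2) 110.6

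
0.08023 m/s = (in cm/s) 8.023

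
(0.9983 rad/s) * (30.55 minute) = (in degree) 1.048e+05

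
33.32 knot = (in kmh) 61.71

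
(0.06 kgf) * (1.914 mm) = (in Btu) 1.067e-06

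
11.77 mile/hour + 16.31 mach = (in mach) 16.33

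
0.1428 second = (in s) 0.1428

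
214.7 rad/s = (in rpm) 2050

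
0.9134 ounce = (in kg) 0.02589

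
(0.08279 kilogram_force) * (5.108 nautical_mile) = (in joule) 7681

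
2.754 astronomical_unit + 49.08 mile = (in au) 2.754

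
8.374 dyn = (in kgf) 8.539e-06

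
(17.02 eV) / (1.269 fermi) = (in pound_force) 0.0004831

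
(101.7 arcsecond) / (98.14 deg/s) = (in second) 0.0002879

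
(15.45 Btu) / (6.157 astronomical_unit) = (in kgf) 1.805e-09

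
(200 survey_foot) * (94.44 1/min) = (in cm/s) 9595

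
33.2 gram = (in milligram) 3.32e+04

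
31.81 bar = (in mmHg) 2.386e+04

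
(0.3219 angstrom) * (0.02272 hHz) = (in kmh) 2.633e-10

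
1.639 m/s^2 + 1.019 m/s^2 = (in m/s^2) 2.658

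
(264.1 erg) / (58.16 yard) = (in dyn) 0.04966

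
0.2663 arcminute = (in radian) 7.746e-05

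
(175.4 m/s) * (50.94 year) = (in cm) 2.818e+13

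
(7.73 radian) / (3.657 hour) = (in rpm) 0.005607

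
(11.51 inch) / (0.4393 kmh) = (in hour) 0.0006655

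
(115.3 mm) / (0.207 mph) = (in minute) 0.02077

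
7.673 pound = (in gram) 3480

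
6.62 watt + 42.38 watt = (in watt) 49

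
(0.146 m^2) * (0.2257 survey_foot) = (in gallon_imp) 2.209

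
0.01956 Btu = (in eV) 1.288e+20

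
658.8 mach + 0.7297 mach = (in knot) 4.365e+05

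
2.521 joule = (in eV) 1.573e+19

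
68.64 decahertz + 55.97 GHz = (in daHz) 5.597e+09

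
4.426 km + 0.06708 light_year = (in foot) 2.082e+15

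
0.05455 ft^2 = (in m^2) 0.005068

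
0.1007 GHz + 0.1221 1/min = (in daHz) 1.007e+07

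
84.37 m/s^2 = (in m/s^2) 84.37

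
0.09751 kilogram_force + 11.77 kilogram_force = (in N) 116.4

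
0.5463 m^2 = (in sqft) 5.88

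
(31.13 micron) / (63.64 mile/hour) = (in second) 1.094e-06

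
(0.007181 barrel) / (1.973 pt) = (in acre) 0.0004053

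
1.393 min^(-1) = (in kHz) 2.322e-05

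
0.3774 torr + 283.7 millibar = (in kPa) 28.42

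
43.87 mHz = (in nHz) 4.387e+07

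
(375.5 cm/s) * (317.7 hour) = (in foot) 1.409e+07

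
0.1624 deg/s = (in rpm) 0.02707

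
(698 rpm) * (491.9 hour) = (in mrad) 1.294e+11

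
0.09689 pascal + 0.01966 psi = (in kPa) 0.1356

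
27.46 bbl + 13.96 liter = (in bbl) 27.55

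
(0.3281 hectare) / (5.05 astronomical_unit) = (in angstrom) 43.43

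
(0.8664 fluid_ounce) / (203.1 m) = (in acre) 3.117e-11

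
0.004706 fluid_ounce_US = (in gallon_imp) 3.061e-05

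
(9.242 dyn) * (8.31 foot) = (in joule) 0.0002341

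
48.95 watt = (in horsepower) 0.06564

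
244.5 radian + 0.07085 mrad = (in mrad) 2.445e+05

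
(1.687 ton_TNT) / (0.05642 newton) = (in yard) 1.368e+11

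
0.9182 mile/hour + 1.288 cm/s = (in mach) 0.001243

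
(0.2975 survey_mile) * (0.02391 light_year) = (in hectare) 1.083e+13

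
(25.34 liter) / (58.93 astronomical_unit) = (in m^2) 2.874e-15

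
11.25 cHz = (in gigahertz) 1.125e-10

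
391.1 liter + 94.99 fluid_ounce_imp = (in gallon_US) 104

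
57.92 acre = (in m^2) 2.344e+05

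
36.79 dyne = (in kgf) 3.752e-05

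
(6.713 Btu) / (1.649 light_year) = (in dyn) 4.54e-08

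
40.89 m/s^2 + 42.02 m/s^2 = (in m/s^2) 82.91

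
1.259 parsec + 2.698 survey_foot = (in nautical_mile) 2.098e+13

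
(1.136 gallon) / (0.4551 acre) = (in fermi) 2.335e+09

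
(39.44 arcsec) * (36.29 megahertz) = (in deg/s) 3.976e+05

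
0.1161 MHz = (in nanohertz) 1.161e+14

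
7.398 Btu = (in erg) 7.805e+10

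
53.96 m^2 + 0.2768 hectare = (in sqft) 3.038e+04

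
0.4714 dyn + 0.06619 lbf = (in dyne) 2.944e+04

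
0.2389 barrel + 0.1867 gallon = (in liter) 38.69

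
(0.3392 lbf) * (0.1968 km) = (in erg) 2.969e+09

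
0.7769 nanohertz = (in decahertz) 7.769e-11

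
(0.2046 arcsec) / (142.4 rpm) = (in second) 6.652e-08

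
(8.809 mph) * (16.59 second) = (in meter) 65.33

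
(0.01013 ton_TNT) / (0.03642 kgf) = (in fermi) 1.187e+23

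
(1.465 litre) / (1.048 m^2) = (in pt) 3.963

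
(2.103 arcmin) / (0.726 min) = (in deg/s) 0.0008046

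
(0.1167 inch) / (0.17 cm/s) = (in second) 1.744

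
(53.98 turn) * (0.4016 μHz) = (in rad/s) 0.0001362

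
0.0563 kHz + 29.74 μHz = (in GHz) 5.63e-08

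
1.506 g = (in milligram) 1506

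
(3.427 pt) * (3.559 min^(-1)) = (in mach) 2.106e-07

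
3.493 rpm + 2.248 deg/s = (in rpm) 3.868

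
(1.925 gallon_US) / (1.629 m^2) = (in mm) 4.473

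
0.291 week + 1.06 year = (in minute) 5.601e+05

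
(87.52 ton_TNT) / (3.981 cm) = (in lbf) 2.068e+12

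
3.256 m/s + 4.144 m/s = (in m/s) 7.4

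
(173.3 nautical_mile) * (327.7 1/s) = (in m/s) 1.052e+08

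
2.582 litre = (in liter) 2.582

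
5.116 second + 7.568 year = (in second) 2.387e+08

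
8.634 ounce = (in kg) 0.2448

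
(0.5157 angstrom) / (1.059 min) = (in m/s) 8.116e-13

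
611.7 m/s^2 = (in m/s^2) 611.7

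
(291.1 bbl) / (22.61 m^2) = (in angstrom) 2.047e+10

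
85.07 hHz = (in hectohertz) 85.07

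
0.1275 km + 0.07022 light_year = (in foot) 2.18e+15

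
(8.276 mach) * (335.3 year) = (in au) 199.2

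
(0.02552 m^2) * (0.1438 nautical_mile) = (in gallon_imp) 1495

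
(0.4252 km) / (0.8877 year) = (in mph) 3.398e-05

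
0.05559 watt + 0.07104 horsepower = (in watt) 53.03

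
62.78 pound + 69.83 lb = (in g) 6.015e+04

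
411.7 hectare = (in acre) 1017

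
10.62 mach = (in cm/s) 3.616e+05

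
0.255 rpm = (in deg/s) 1.53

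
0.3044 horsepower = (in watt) 227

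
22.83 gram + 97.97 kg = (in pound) 216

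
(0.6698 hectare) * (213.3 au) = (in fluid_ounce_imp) 7.522e+21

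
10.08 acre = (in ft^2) 4.391e+05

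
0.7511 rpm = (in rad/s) 0.07866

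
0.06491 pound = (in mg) 2.944e+04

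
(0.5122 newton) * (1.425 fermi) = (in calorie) 1.744e-16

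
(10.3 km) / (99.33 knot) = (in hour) 0.05599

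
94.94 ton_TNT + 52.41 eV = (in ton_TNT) 94.94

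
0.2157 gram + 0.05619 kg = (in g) 56.41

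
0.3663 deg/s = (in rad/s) 0.006393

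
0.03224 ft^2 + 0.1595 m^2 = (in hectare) 1.625e-05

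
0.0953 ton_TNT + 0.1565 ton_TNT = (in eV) 6.576e+27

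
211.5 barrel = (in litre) 3.363e+04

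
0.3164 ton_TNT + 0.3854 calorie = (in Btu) 1.255e+06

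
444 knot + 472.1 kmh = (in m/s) 359.6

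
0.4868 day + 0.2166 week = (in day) 2.003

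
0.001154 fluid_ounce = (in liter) 3.413e-05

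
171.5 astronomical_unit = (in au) 171.5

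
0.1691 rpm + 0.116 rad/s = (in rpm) 1.277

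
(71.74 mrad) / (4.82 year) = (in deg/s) 2.704e-08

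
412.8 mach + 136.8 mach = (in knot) 3.638e+05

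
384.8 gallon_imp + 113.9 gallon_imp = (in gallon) 598.9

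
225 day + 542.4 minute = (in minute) 3.245e+05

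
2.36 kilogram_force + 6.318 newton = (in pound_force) 6.623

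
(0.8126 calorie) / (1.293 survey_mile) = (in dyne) 163.4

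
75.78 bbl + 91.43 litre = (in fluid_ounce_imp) 4.273e+05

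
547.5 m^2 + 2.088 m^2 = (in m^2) 549.6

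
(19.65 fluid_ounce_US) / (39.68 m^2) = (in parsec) 4.746e-22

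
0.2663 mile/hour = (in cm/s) 11.9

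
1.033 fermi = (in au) 6.905e-27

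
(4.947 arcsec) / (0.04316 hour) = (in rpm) 1.474e-06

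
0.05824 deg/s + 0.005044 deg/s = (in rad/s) 0.001105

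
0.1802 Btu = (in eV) 1.187e+21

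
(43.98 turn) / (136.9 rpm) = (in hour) 0.005354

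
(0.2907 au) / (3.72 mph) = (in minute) 4.358e+08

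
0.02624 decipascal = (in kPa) 2.624e-06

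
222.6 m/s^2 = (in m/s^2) 222.6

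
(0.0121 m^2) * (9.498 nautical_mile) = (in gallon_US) 5.623e+04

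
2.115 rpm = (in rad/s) 0.2215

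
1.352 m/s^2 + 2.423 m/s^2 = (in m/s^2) 3.775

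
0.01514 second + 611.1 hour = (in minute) 3.667e+04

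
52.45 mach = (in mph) 3.995e+04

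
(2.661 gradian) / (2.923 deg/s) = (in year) 2.598e-08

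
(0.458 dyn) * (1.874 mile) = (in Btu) 1.309e-05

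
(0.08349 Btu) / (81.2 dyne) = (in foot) 3.559e+05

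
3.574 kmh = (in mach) 0.002916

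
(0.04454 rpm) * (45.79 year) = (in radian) 6.735e+06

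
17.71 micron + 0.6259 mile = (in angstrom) 1.007e+13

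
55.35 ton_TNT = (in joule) 2.316e+11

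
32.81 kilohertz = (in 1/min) 1.969e+06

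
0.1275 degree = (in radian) 0.002225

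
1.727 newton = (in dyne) 1.727e+05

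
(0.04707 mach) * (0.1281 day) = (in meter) 1.774e+05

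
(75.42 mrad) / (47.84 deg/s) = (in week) 1.494e-07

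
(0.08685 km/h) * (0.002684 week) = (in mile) 0.02433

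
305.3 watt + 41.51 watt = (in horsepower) 0.4651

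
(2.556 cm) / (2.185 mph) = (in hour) 7.269e-06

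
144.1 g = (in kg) 0.1441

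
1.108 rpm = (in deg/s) 6.648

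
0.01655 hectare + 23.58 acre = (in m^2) 9.559e+04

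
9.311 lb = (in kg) 4.223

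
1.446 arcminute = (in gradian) 0.02678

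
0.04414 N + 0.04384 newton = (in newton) 0.08798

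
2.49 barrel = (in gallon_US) 104.6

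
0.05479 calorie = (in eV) 1.431e+18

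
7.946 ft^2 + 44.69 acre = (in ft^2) 1.947e+06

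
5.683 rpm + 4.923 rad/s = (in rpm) 52.69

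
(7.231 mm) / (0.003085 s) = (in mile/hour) 5.243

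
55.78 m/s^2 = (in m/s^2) 55.78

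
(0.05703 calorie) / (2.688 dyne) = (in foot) 2.912e+04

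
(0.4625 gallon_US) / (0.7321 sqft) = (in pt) 72.97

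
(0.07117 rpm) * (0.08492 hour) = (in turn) 0.3626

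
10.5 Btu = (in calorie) 2648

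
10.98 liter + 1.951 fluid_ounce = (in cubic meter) 0.01104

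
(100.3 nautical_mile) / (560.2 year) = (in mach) 3.088e-08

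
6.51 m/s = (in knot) 12.65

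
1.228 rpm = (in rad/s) 0.1286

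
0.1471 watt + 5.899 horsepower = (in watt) 4399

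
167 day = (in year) 0.4575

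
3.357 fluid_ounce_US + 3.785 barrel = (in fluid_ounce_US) 2.035e+04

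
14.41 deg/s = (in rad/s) 0.2515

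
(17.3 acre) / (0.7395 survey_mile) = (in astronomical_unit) 3.932e-10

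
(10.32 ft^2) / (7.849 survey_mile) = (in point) 0.2152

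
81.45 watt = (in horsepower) 0.1092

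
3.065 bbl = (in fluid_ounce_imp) 1.715e+04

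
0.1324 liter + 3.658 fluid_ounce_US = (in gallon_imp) 0.05292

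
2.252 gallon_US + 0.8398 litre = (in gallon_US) 2.474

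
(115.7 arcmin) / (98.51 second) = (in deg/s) 0.01958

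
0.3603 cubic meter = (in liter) 360.3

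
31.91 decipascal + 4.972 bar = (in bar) 4.972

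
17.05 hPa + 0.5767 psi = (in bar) 0.05681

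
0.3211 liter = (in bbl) 0.00202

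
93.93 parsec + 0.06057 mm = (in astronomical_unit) 1.937e+07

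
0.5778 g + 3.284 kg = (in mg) 3.285e+06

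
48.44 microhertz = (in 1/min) 0.002906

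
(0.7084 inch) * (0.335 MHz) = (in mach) 17.7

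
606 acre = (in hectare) 245.2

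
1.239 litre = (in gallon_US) 0.3273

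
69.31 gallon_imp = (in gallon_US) 83.24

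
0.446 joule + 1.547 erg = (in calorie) 0.1066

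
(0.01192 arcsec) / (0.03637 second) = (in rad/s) 1.589e-06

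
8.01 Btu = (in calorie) 2020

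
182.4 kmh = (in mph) 113.3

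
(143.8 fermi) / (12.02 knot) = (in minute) 3.876e-16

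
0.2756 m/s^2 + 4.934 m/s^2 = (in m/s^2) 5.21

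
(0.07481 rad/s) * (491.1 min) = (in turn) 350.8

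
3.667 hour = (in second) 1.32e+04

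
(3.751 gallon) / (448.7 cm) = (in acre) 7.82e-07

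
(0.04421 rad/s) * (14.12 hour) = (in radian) 2247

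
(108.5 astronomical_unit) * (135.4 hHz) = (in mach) 6.454e+14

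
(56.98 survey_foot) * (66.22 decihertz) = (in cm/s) 1.15e+04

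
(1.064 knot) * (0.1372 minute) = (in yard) 4.928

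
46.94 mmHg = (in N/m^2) 6258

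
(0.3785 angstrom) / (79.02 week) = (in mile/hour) 1.772e-18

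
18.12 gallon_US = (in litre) 68.59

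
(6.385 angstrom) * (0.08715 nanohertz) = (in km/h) 2.003e-19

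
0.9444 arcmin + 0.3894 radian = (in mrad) 389.7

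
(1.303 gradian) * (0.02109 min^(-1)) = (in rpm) 6.87e-05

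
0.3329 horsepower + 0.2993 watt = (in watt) 248.5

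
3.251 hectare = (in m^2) 3.251e+04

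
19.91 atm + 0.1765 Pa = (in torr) 1.513e+04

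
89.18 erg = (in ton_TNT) 2.131e-15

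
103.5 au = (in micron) 1.548e+19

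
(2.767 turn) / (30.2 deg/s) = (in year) 1.046e-06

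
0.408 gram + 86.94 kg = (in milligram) 8.694e+07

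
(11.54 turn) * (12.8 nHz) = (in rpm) 8.863e-06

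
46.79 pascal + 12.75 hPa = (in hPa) 13.22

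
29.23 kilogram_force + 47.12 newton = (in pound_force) 75.03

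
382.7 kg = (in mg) 3.827e+08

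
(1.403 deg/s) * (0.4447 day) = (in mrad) 9.408e+05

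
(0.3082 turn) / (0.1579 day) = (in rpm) 0.001355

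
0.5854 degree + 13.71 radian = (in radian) 13.72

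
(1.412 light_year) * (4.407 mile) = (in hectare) 9.474e+15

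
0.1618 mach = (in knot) 107.1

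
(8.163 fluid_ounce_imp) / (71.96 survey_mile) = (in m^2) 2.003e-09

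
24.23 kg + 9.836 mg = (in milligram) 2.423e+07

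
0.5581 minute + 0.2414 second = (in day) 0.0003904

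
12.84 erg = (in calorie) 3.069e-07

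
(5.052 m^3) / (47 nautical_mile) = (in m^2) 5.804e-05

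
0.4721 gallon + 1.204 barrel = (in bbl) 1.215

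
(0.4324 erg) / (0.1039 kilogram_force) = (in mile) 2.637e-11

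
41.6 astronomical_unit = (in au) 41.6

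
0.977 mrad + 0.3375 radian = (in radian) 0.3385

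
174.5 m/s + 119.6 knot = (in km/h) 849.7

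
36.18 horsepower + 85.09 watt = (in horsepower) 36.29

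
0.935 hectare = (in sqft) 1.006e+05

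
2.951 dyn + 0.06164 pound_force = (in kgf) 0.02796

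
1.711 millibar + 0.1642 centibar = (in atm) 0.003309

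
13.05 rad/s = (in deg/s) 747.7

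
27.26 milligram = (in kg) 2.726e-05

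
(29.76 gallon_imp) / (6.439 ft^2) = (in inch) 8.904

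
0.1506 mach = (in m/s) 51.28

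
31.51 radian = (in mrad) 3.151e+04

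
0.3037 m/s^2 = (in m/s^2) 0.3037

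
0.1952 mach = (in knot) 129.2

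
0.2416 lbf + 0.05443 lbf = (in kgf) 0.1343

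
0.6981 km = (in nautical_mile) 0.3769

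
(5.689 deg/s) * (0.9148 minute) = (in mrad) 5450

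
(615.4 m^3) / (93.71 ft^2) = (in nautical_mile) 0.03817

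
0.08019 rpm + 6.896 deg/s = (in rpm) 1.23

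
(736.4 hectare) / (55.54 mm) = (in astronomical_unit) 0.0008863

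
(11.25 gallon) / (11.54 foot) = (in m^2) 0.01211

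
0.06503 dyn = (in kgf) 6.631e-08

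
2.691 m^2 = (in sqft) 28.97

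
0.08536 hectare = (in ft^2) 9188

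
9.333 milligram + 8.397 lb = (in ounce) 134.4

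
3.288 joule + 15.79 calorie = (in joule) 69.35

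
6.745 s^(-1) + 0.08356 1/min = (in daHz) 0.6746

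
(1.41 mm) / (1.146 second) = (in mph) 0.002752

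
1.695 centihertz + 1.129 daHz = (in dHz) 113.1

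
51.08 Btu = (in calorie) 1.288e+04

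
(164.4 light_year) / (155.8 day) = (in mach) 3.393e+08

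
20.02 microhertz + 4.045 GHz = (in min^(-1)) 2.427e+11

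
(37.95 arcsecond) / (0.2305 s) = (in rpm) 0.007622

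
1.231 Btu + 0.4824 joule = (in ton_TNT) 3.105e-07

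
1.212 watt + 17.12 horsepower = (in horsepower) 17.12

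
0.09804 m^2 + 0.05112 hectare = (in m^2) 511.3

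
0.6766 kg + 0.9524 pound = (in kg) 1.109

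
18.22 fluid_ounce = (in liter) 0.5388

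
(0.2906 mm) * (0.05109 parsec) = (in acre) 1.132e+08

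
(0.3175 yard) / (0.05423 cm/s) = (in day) 0.006196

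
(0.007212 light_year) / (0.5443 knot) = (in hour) 6.769e+10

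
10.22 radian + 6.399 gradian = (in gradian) 657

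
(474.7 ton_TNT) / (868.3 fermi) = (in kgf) 2.332e+23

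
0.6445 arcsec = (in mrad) 0.003125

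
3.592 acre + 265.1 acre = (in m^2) 1.087e+06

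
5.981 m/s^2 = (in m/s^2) 5.981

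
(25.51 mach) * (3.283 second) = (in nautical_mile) 15.4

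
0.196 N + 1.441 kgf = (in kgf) 1.461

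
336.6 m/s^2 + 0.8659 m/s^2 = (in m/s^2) 337.5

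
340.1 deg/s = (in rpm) 56.68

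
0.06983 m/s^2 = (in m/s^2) 0.06983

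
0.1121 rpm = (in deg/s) 0.6726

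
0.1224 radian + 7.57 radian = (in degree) 440.7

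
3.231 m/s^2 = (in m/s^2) 3.231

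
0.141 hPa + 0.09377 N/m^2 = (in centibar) 0.01419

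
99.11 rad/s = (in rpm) 946.4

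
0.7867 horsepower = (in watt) 586.6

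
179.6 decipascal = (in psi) 0.002605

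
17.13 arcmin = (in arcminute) 17.13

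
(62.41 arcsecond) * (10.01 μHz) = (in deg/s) 1.735e-07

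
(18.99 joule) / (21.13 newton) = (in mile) 0.0005584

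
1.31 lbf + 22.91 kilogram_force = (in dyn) 2.305e+07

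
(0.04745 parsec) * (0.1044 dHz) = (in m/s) 1.529e+13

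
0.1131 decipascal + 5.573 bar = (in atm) 5.5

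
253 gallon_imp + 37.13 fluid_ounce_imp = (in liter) 1151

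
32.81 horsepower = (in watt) 2.447e+04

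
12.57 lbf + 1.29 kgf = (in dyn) 6.856e+06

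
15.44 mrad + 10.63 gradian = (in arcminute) 627.1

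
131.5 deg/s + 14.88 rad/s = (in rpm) 164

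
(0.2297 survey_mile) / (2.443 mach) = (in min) 0.007407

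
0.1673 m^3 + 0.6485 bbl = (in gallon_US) 71.43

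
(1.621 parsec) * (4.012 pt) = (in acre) 1.749e+10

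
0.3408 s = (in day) 3.944e-06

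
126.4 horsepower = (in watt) 9.426e+04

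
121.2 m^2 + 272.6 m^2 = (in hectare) 0.03938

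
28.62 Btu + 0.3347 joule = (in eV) 1.885e+23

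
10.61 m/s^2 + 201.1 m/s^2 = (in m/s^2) 211.7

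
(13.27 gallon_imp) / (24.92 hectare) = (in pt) 0.0006862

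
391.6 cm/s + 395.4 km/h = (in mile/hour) 254.5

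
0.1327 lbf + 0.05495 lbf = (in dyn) 8.347e+04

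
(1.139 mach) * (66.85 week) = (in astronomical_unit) 0.1048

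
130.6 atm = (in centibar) 1.323e+04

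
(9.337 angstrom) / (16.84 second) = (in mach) 1.628e-13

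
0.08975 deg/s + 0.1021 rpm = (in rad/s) 0.01226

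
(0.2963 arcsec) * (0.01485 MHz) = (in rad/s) 0.02133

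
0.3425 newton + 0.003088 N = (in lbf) 0.07769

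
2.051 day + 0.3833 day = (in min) 3505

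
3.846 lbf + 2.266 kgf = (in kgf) 4.011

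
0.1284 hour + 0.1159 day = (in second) 1.048e+04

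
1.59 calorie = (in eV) 4.152e+19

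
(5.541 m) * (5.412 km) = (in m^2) 2.999e+04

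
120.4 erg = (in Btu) 1.141e-08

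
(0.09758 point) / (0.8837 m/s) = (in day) 4.509e-10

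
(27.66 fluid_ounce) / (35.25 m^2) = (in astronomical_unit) 1.551e-16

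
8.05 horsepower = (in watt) 6003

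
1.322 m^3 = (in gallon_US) 349.2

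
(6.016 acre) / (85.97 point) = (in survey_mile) 498.8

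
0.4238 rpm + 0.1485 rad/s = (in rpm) 1.842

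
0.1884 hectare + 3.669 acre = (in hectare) 1.673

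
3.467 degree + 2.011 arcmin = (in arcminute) 210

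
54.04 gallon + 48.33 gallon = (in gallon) 102.4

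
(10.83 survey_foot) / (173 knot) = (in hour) 1.03e-05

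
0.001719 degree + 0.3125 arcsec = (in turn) 5.016e-06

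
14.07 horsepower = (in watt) 1.049e+04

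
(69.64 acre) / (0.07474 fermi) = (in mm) 3.771e+24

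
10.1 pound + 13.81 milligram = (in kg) 4.581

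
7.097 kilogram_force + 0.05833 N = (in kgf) 7.103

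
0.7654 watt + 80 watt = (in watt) 80.77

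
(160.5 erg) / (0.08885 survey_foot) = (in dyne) 59.27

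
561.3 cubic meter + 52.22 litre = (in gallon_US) 1.483e+05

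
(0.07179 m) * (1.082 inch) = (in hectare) 1.973e-07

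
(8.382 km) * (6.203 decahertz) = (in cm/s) 5.199e+07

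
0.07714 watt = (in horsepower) 0.0001034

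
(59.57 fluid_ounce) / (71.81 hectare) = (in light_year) 2.593e-25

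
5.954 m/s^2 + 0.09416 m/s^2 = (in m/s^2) 6.048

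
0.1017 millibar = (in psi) 0.001475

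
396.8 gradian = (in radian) 6.233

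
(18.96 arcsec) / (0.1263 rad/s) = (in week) 1.203e-09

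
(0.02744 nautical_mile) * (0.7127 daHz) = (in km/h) 1304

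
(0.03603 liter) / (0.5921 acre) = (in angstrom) 150.4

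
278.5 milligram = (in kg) 0.0002785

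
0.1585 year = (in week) 8.265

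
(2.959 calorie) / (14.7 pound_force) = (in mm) 189.3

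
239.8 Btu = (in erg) 2.53e+12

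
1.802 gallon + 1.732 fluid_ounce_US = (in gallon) 1.816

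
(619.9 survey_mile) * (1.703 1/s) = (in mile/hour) 3.8e+06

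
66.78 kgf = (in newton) 654.9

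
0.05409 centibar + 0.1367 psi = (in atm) 0.009836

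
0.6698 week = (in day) 4.689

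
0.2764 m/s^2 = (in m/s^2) 0.2764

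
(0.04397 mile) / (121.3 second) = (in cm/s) 58.34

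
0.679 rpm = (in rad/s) 0.0711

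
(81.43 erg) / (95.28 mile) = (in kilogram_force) 5.415e-12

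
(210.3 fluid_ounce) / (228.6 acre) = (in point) 1.906e-05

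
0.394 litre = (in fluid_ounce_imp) 13.87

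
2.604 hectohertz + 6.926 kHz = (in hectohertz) 71.86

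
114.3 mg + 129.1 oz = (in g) 3660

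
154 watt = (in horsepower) 0.2065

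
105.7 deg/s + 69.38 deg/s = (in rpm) 29.18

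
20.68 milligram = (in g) 0.02068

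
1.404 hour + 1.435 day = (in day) 1.493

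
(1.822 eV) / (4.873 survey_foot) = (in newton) 1.965e-19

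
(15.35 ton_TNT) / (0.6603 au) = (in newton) 0.6502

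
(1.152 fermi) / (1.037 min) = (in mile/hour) 4.142e-17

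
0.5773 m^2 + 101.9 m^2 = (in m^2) 102.5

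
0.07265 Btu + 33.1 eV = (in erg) 7.665e+08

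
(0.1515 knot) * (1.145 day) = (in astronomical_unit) 5.154e-08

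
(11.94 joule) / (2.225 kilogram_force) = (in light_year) 5.784e-17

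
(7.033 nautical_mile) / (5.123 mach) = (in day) 8.642e-05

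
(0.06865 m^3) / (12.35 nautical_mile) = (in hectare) 3.001e-10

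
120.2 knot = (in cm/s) 6184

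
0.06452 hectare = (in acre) 0.1594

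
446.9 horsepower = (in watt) 3.333e+05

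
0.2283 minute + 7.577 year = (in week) 395.1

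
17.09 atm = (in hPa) 1.732e+04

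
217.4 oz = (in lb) 13.59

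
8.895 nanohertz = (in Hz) 8.895e-09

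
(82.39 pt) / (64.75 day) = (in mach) 1.526e-11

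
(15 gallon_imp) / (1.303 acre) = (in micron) 12.93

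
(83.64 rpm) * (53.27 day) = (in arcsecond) 8.315e+12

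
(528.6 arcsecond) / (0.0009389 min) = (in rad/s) 0.04549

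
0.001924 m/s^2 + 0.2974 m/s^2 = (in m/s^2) 0.2993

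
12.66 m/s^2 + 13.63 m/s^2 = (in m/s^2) 26.29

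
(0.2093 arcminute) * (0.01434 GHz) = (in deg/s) 5.002e+04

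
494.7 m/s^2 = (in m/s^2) 494.7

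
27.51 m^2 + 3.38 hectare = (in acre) 8.359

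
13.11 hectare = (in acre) 32.4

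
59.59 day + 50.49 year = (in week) 2641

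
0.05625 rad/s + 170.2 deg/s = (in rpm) 28.9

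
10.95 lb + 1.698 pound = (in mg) 5.737e+06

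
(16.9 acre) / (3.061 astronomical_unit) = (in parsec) 4.84e-24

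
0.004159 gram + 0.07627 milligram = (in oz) 0.0001494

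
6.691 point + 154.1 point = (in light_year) 5.996e-18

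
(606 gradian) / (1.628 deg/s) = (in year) 1.062e-05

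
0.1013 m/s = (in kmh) 0.3647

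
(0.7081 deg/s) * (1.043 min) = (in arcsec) 1.595e+05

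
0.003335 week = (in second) 2017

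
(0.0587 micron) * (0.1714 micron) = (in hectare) 1.006e-18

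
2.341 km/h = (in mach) 0.00191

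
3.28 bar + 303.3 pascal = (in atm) 3.24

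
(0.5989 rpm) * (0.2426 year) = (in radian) 4.798e+05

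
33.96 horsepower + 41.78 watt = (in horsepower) 34.02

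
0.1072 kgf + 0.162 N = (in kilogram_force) 0.1237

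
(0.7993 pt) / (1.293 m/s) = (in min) 3.635e-06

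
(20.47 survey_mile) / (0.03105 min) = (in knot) 3.437e+04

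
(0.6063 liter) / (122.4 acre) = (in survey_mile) 7.606e-13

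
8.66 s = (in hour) 0.002406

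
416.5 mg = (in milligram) 416.5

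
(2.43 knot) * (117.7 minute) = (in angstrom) 8.828e+13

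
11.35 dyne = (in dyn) 11.35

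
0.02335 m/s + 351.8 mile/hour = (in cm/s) 1.573e+04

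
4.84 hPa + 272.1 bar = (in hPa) 2.721e+05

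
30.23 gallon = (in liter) 114.4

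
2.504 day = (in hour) 60.1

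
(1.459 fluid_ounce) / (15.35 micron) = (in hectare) 0.0002811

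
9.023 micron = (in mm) 0.009023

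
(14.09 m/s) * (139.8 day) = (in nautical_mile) 9.189e+04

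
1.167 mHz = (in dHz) 0.01167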